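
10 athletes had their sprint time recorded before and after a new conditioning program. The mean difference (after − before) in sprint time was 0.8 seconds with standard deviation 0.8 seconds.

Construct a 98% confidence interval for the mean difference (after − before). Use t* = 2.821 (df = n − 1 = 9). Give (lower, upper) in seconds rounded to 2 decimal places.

Paired design: SE = s_d/√n = 0.8/√10 = 0.2530.
t* = 2.821; margin of error = 2.821 × 0.2530 = 0.7137.
0.8 ± 0.7137 → (0.09, 1.51).

(0.09, 1.51)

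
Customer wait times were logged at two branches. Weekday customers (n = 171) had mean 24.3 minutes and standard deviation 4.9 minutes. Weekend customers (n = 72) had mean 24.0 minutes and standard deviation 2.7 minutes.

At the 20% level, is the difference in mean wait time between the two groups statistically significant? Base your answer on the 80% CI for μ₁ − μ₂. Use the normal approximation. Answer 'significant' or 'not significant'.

SE₁ = s₁/√n₁ = 4.9/√171 = 0.3747; SE₂ = 2.7/√72 = 0.3182.
Independent samples, unequal variances: SE_diff = √(SE₁² + SE₂²) = √(0.14040009 + 0.10125124) = 0.4916.
z* = 1.282, so margin of error = 1.282 × 0.4916 = 0.6302.
Difference in means = 24.3 − 24.0 = 0.3000.
0.3000 ± 0.6302 → (-0.3302, 0.9302).
The interval (-0.3302, 0.9302) contains 0, so the difference is not significant.

not significant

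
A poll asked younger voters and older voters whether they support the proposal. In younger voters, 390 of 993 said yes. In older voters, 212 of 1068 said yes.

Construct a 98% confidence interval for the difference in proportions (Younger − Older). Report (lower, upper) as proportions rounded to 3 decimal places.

(0.148, 0.240)

Sample proportions: 390/993 = 0.3927, 212/1068 = 0.1985.
Each SE is √(p̂(1−p̂)/n): √(0.3927·0.6073/993) = 0.01550 and √(0.1985·0.8015/1068) = 0.01221.
SE(p̂₁ − p̂₂) = √(SE₁² + SE₂²) = √(0.00024025 + 0.0001490841) = 0.01973, since the two samples are independent.
At 98% confidence z* = 2.326; margin = 2.326 × 0.01973 = 0.04589.
The difference is 0.3927 − 0.1985 = 0.1942, so the interval is 0.1942 ± 0.04589 = (0.148, 0.240).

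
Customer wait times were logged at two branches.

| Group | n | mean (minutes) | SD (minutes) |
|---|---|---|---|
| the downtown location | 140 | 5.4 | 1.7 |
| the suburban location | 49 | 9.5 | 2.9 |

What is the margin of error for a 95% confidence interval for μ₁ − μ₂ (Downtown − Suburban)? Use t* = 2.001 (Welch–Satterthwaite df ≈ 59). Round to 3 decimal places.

0.877

Standard errors of each mean: 1.7/√140 = 0.1437 and 2.9/√49 = 0.4143.
SE(x̄₁ − x̄₂) = √(0.1437² + 0.4143²) = 0.4385 for independent samples with unequal variances.
With t* = 2.001, the margin is 2.001 × 0.4385 = 0.8774.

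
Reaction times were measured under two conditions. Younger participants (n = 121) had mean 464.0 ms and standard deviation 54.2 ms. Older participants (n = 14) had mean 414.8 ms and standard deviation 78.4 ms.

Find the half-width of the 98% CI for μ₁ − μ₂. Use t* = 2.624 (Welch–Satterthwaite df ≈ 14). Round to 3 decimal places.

SE₁ = s₁/√n₁ = 54.2/√121 = 4.9273; SE₂ = 78.4/√14 = 20.9533.
Independent samples, unequal variances: SE_diff = √(SE₁² + SE₂²) = √(24.27828529 + 439.04078089) = 21.5248.
t* = 2.624, so margin of error = 2.624 × 21.5248 = 56.4811.

56.481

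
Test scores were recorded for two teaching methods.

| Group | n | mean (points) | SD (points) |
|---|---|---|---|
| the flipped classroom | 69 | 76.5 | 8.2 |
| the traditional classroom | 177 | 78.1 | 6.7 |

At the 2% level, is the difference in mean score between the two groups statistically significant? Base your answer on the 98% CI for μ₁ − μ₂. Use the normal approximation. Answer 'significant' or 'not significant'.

Standard errors of each mean: 8.2/√69 = 0.9872 and 6.7/√177 = 0.5036.
SE(x̄₁ − x̄₂) = √(0.9872² + 0.5036²) = 1.1082 for independent samples with unequal variances.
With z* = 2.326, the margin is 2.326 × 1.1082 = 2.5777.
x̄₁ − x̄₂ = 76.5 − 78.1 = -1.6000; the interval is -1.6000 ± 2.5777 = (-4.1777, 0.9777).
The interval (-4.1777, 0.9777) contains 0, so the difference is not significant.

not significant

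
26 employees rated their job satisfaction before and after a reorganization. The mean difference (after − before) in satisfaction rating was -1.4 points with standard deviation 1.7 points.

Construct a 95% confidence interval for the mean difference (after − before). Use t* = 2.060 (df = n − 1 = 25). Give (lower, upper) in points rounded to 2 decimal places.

(-2.09, -0.71)

This is a matched-pairs design, so SE = s_d/√n = 1.7/√26 = 0.3334.
Margin = 2.060 × 0.3334 = 0.6868; the interval is -1.4 ± 0.6868 = (-2.09, -0.71).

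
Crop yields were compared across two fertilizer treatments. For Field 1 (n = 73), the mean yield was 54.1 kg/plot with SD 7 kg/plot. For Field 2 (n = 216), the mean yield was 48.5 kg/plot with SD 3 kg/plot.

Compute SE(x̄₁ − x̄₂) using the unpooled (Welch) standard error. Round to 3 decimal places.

Per-group SEs: s₁/√n₁ = 7/√73 = 0.8193, s₂/√n₂ = 3/√216 = 0.2041.
Unpooled SE of the difference: √(0.67125249 + 0.04165681) = 0.8443.

0.844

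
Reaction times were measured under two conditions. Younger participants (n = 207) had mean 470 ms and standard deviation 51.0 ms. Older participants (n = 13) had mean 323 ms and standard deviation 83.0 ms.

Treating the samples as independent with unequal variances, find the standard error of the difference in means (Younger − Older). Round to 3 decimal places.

23.291

SE₁ = s₁/√n₁ = 51.0/√207 = 3.5447; SE₂ = 83.0/√13 = 23.0201.
Independent samples, unequal variances: SE_diff = √(SE₁² + SE₂²) = √(12.56489809 + 529.92500401) = 23.2914.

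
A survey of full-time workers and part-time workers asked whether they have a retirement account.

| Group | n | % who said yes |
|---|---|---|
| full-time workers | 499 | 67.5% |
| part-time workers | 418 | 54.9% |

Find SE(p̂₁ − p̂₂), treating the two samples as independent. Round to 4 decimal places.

0.0321

The two standard errors are √(0.6750×0.3250/499) = 0.02097 and √(0.5490×0.4510/418) = 0.02434.
Because the samples are independent, SE_diff = √(0.02097² + 0.02434²) = 0.03213.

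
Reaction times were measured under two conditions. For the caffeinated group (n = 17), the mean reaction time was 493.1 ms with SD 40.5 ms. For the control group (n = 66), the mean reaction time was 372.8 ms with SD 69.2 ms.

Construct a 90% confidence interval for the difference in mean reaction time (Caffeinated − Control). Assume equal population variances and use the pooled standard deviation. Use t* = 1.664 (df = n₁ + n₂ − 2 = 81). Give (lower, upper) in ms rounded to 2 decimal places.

(91.09, 149.51)

Pooled variance s_p² = [16·40.5² + 65·69.2²] / (17+66−2) = 4166.7358, so s_p = 64.5503.
SE_diff = s_p·√(1/n₁ + 1/n₂) = 64.5503·√(1/17 + 1/66) = 17.5566.
t* = 1.664; margin = 1.664 × 17.5566 = 29.2142.
Difference = 493.1 − 372.8 = 120.3000.
120.3000 ± 29.2142 → (91.09, 149.51).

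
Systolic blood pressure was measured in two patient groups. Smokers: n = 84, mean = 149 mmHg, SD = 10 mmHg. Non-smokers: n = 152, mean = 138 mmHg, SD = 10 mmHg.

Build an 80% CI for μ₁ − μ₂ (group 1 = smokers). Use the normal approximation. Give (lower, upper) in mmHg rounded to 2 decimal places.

Per-group SEs: s₁/√n₁ = 10/√84 = 1.0911, s₂/√n₂ = 10/√152 = 0.8111.
Unpooled SE of the difference: √(1.19049921 + 0.65788321) = 1.3596.
Margin of error = z* · SE = 1.282 × 1.3596 = 1.7430.
x̄₁ − x̄₂ = 149 − 138 = 11.0000.
CI: 11.0000 ± 1.7430 = (9.26, 12.74).

(9.26, 12.74)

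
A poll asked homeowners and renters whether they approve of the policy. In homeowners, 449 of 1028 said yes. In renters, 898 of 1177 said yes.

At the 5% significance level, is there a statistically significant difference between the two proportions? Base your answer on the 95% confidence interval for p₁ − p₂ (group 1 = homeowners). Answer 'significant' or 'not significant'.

significant

p̂₁ = 449/1028 = 0.4368 and p̂₂ = 898/1177 = 0.7630.
SE₁ = √(p̂₁(1−p̂₁)/n₁) = √(0.4368·0.5632/1028) = 0.01547; SE₂ = √(0.7630·0.2370/1177) = 0.01240.
Independent samples: SE of the difference = √(SE₁² + SE₂²) = √(0.0002393209 + 0.00015376) = 0.01983.
z* for 95% confidence is 1.960, so the margin of error is 1.960 × 0.01983 = 0.03887.
Point estimate p̂₁ − p̂₂ = 0.4368 − 0.7630 = -0.3262.
-0.3262 ± 0.03887 → (-0.36507, -0.28733).
The interval (-0.36507, -0.28733) does not contain 0, so the difference is significant.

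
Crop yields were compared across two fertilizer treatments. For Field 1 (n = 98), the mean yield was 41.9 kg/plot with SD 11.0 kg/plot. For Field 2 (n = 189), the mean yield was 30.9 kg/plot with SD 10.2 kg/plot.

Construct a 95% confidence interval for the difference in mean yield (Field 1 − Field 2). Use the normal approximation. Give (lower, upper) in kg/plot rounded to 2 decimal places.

(8.38, 13.62)

Standard errors of each mean: 11.0/√98 = 1.1112 and 10.2/√189 = 0.7419.
SE(x̄₁ − x̄₂) = √(1.1112² + 0.7419²) = 1.3361 for independent samples with unequal variances.
With z* = 1.960, the margin is 1.960 × 1.3361 = 2.6188.
x̄₁ − x̄₂ = 41.9 − 30.9 = 11.0000; the interval is 11.0000 ± 2.6188 = (8.38, 13.62).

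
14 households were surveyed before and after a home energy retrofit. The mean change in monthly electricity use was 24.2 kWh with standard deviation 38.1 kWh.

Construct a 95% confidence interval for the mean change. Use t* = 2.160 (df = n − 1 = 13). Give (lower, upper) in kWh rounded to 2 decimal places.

This is a matched-pairs design, so SE = s_d/√n = 38.1/√14 = 10.1827.
Margin = 2.160 × 10.1827 = 21.9946; the interval is 24.2 ± 21.9946 = (2.21, 46.19).

(2.21, 46.19)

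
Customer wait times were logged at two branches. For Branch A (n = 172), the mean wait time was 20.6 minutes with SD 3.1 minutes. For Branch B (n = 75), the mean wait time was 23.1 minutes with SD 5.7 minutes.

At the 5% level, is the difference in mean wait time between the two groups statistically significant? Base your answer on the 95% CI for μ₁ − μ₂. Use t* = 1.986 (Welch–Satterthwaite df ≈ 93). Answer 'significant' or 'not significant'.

SE₁ = s₁/√n₁ = 3.1/√172 = 0.2364; SE₂ = 5.7/√75 = 0.6582.
Independent samples, unequal variances: SE_diff = √(SE₁² + SE₂²) = √(0.05588496 + 0.43322724) = 0.6994.
t* = 1.986, so margin of error = 1.986 × 0.6994 = 1.3890.
Difference in means = 20.6 − 23.1 = -2.5000.
-2.5000 ± 1.3890 → (-3.8890, -1.1110).
The interval (-3.8890, -1.1110) does not contain 0, so the difference is significant.

significant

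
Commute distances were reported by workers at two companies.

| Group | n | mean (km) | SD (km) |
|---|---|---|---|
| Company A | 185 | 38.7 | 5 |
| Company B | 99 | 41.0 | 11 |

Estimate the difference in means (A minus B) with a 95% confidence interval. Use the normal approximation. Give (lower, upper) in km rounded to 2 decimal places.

(-4.58, -0.02)

SE₁ = s₁/√n₁ = 5/√185 = 0.3676; SE₂ = 11/√99 = 1.1055.
Independent samples, unequal variances: SE_diff = √(SE₁² + SE₂²) = √(0.13512976 + 1.22213025) = 1.1650.
z* = 1.960, so margin of error = 1.960 × 1.1650 = 2.2834.
Difference in means = 38.7 − 41.0 = -2.3000.
-2.3000 ± 2.2834 → (-4.58, -0.02).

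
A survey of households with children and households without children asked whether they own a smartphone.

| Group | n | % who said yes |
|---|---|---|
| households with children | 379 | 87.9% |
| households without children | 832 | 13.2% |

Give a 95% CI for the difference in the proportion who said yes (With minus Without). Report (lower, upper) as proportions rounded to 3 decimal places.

The two standard errors are √(0.8790×0.1210/379) = 0.01675 and √(0.1320×0.8680/832) = 0.01174.
Because the samples are independent, SE_diff = √(0.01675² + 0.01174²) = 0.02045.
Using z* = 1.960 for 95%, ME = 1.960 × 0.02045 = 0.04008.
p̂₁ − p̂₂ = 0.7470; interval 0.7470 ± 0.04008 gives (0.707, 0.787).

(0.707, 0.787)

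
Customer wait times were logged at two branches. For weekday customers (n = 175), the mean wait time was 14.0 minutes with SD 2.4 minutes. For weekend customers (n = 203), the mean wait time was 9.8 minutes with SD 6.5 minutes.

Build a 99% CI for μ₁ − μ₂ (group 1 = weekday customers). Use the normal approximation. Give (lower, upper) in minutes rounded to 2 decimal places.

Per-group SEs: s₁/√n₁ = 2.4/√175 = 0.1814, s₂/√n₂ = 6.5/√203 = 0.4562.
Unpooled SE of the difference: √(0.03290596 + 0.20811844) = 0.4909.
Margin of error = z* · SE = 2.576 × 0.4909 = 1.2646.
x̄₁ − x̄₂ = 14.0 − 9.8 = 4.2000.
CI: 4.2000 ± 1.2646 = (2.94, 5.46).

(2.94, 5.46)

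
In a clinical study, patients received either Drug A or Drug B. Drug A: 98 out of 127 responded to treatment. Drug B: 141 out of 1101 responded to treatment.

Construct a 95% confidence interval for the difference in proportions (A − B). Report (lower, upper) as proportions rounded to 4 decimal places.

(0.5680, 0.7192)

p̂₁ = 98/127 = 0.7717 and p̂₂ = 141/1101 = 0.1281.
SE₁ = √(p̂₁(1−p̂₁)/n₁) = √(0.7717·0.2283/127) = 0.03725; SE₂ = √(0.1281·0.8719/1101) = 0.01007.
Independent samples: SE of the difference = √(SE₁² + SE₂²) = √(0.0013875625 + 0.0001014049) = 0.03859.
z* for 95% confidence is 1.960, so the margin of error is 1.960 × 0.03859 = 0.07564.
Point estimate p̂₁ − p̂₂ = 0.7717 − 0.1281 = 0.6436.
0.6436 ± 0.07564 → (0.5680, 0.7192).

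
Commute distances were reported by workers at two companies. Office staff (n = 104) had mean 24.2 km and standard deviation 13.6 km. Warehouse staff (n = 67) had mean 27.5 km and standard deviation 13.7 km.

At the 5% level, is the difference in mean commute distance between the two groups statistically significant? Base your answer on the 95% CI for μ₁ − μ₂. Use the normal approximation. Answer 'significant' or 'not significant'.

not significant

Standard errors of each mean: 13.6/√104 = 1.3336 and 13.7/√67 = 1.6737.
SE(x̄₁ − x̄₂) = √(1.3336² + 1.6737²) = 2.1400 for independent samples with unequal variances.
With z* = 1.960, the margin is 1.960 × 2.1400 = 4.1944.
x̄₁ − x̄₂ = 24.2 − 27.5 = -3.3000; the interval is -3.3000 ± 4.1944 = (-7.4944, 0.8944).
The interval (-7.4944, 0.8944) contains 0, so the difference is not significant.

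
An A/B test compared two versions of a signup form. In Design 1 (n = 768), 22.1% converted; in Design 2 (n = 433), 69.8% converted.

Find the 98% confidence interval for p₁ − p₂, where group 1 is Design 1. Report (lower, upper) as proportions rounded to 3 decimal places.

(-0.539, -0.415)

SE₁ = √(p̂₁(1−p̂₁)/n₁) = √(0.2210·0.7790/768) = 0.01497; SE₂ = √(0.6980·0.3020/433) = 0.02206.
Independent samples: SE of the difference = √(SE₁² + SE₂²) = √(0.0002241009 + 0.0004866436) = 0.02666.
z* for 98% confidence is 2.326, so the margin of error is 2.326 × 0.02666 = 0.06201.
Point estimate p̂₁ − p̂₂ = 0.2210 − 0.6980 = -0.4770.
-0.4770 ± 0.06201 → (-0.539, -0.415).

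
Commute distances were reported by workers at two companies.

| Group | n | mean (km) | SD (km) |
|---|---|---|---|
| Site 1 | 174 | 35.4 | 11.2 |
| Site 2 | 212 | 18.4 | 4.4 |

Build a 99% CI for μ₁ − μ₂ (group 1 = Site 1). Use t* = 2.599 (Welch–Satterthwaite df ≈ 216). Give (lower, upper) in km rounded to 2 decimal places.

(14.66, 19.34)

SE₁ = s₁/√n₁ = 11.2/√174 = 0.8491; SE₂ = 4.4/√212 = 0.3022.
Independent samples, unequal variances: SE_diff = √(SE₁² + SE₂²) = √(0.72097081 + 0.09132484) = 0.9013.
t* = 2.599, so margin of error = 2.599 × 0.9013 = 2.3425.
Difference in means = 35.4 − 18.4 = 17.0000.
17.0000 ± 2.3425 → (14.66, 19.34).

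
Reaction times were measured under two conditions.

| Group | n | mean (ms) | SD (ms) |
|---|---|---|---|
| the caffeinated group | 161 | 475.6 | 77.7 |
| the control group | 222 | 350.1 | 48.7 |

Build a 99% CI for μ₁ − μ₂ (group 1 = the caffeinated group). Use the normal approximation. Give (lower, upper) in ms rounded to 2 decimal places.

SE₁ = s₁/√n₁ = 77.7/√161 = 6.1236; SE₂ = 48.7/√222 = 3.2685.
Independent samples, unequal variances: SE_diff = √(SE₁² + SE₂²) = √(37.49847696 + 10.68309225) = 6.9413.
z* = 2.576, so margin of error = 2.576 × 6.9413 = 17.8808.
Difference in means = 475.6 − 350.1 = 125.5000.
125.5000 ± 17.8808 → (107.62, 143.38).

(107.62, 143.38)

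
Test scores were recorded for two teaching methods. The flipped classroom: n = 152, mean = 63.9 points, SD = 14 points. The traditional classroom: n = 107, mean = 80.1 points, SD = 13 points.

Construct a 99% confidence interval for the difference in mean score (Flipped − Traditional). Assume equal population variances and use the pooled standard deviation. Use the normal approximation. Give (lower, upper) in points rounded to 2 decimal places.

Pooled variance s_p² = [151·14² + 106·13²] / (152+107−2) = 184.8638, so s_p = 13.5965.
SE_diff = s_p·√(1/n₁ + 1/n₂) = 13.5965·√(1/152 + 1/107) = 1.7158.
z* = 2.576; margin = 2.576 × 1.7158 = 4.4199.
Difference = 63.9 − 80.1 = -16.2000.
-16.2000 ± 4.4199 → (-20.62, -11.78).

(-20.62, -11.78)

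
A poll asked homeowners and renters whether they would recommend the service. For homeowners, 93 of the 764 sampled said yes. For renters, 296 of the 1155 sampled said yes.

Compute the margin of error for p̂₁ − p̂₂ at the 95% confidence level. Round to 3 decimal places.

0.034

Sample proportions: 93/764 = 0.1217, 296/1155 = 0.2563.
Each SE is √(p̂(1−p̂)/n): √(0.1217·0.8783/764) = 0.01183 and √(0.2563·0.7437/1155) = 0.01285.
SE(p̂₁ − p̂₂) = √(SE₁² + SE₂²) = √(0.0001399489 + 0.0001651225) = 0.01747, since the two samples are independent.
At 95% confidence z* = 1.960; margin = 1.960 × 0.01747 = 0.03424.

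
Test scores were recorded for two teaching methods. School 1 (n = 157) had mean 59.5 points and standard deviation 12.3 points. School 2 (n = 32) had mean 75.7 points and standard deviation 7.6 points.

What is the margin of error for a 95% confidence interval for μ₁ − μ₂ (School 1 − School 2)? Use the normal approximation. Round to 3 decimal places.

3.261

Standard errors of each mean: 12.3/√157 = 0.9816 and 7.6/√32 = 1.3435.
SE(x̄₁ − x̄₂) = √(0.9816² + 1.3435²) = 1.6639 for independent samples with unequal variances.
With z* = 1.960, the margin is 1.960 × 1.6639 = 3.2612.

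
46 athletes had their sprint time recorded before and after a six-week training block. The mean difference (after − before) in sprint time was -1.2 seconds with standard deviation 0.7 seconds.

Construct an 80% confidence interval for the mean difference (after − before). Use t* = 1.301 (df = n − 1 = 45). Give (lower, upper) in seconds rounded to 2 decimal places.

(-1.33, -1.07)

Paired design: SE = s_d/√n = 0.7/√46 = 0.1032.
t* = 1.301; margin of error = 1.301 × 0.1032 = 0.1343.
-1.2 ± 0.1343 → (-1.33, -1.07).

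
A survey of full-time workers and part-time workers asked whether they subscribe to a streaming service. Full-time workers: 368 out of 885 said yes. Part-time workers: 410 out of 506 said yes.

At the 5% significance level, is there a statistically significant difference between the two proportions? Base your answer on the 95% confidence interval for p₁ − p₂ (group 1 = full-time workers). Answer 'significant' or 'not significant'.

significant

Sample proportions: 368/885 = 0.4158, 410/506 = 0.8103.
Each SE is √(p̂(1−p̂)/n): √(0.4158·0.5842/885) = 0.01657 and √(0.8103·0.1897/506) = 0.01743.
SE(p̂₁ − p̂₂) = √(SE₁² + SE₂²) = √(0.0002745649 + 0.0003038049) = 0.02405, since the two samples are independent.
At 95% confidence z* = 1.960; margin = 1.960 × 0.02405 = 0.04714.
The difference is 0.4158 − 0.8103 = -0.3945, so the interval is -0.3945 ± 0.04714 = (-0.44164, -0.34736).
The interval (-0.44164, -0.34736) does not contain 0, so the difference is significant.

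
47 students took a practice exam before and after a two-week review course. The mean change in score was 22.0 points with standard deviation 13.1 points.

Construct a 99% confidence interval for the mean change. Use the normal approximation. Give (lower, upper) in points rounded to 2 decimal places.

Paired design: SE = s_d/√n = 13.1/√47 = 1.9108.
z* = 2.576; margin of error = 2.576 × 1.9108 = 4.9222.
22.0 ± 4.9222 → (17.08, 26.92).

(17.08, 26.92)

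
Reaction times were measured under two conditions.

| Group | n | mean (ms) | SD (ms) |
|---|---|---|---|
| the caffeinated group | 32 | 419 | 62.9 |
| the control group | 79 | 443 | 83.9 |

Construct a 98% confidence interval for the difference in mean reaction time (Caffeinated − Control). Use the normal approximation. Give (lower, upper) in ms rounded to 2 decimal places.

(-57.93, 9.93)

Standard errors of each mean: 62.9/√32 = 11.1193 and 83.9/√79 = 9.4395.
SE(x̄₁ − x̄₂) = √(11.1193² + 9.4395²) = 14.5857 for independent samples with unequal variances.
With z* = 2.326, the margin is 2.326 × 14.5857 = 33.9263.
x̄₁ − x̄₂ = 419 − 443 = -24.0000; the interval is -24.0000 ± 33.9263 = (-57.93, 9.93).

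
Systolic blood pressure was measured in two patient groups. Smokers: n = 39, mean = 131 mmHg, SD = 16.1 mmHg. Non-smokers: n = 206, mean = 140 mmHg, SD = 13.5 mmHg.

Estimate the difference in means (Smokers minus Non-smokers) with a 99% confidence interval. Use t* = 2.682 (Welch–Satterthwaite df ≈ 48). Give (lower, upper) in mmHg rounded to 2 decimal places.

Per-group SEs: s₁/√n₁ = 16.1/√39 = 2.5781, s₂/√n₂ = 13.5/√206 = 0.9406.
Unpooled SE of the difference: √(6.64659961 + 0.88472836) = 2.7443.
Margin of error = t* · SE = 2.682 × 2.7443 = 7.3602.
x̄₁ − x̄₂ = 131 − 140 = -9.0000.
CI: -9.0000 ± 7.3602 = (-16.36, -1.64).

(-16.36, -1.64)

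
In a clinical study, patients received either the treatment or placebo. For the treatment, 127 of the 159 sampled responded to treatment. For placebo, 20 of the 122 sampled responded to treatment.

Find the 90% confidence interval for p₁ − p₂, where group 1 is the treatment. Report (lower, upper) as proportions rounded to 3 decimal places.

(0.559, 0.711)

First, p̂₁ = 127/159 = 0.7987; p̂₂ = 20/122 = 0.1639.
The two standard errors are √(0.7987×0.2013/159) = 0.03180 and √(0.1639×0.8361/122) = 0.03351.
Because the samples are independent, SE_diff = √(0.03180² + 0.03351²) = 0.04620.
Using z* = 1.645 for 90%, ME = 1.645 × 0.04620 = 0.07600.
p̂₁ − p̂₂ = 0.6348; interval 0.6348 ± 0.07600 gives (0.559, 0.711).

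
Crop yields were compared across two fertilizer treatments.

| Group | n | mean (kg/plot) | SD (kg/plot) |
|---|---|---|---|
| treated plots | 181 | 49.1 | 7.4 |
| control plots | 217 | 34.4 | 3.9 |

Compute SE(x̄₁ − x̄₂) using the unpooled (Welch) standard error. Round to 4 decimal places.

Per-group SEs: s₁/√n₁ = 7.4/√181 = 0.5500, s₂/√n₂ = 3.9/√217 = 0.2647.
Unpooled SE of the difference: √(0.3025 + 0.07006609) = 0.6104.

0.6104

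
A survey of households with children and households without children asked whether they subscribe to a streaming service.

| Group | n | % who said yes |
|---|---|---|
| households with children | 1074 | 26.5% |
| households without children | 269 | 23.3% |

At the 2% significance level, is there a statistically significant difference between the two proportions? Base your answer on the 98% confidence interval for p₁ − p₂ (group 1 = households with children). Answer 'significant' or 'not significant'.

not significant

The two standard errors are √(0.2650×0.7350/1074) = 0.01347 and √(0.2330×0.7670/269) = 0.02578.
Because the samples are independent, SE_diff = √(0.01347² + 0.02578²) = 0.02909.
Using z* = 2.326 for 98%, ME = 2.326 × 0.02909 = 0.06766.
p̂₁ − p̂₂ = 0.0320; interval 0.0320 ± 0.06766 gives (-0.03566, 0.09966).
The interval (-0.03566, 0.09966) contains 0, so the difference is not significant.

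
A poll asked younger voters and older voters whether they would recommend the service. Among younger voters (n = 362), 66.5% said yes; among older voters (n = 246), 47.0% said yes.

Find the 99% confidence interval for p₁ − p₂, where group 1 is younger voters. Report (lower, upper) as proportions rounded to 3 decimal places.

SE₁ = √(p̂₁(1−p̂₁)/n₁) = √(0.6650·0.3350/362) = 0.02481; SE₂ = √(0.4700·0.5300/246) = 0.03182.
Independent samples: SE of the difference = √(SE₁² + SE₂²) = √(0.0006155361 + 0.0010125124) = 0.04035.
z* for 99% confidence is 2.576, so the margin of error is 2.576 × 0.04035 = 0.10394.
Point estimate p̂₁ − p̂₂ = 0.6650 − 0.4700 = 0.1950.
0.1950 ± 0.10394 → (0.091, 0.299).

(0.091, 0.299)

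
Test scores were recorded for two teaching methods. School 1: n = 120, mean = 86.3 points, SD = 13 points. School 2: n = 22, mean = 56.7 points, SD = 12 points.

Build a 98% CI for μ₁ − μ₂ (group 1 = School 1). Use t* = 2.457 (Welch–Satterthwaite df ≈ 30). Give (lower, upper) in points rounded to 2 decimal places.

(22.67, 36.53)

Standard errors of each mean: 13/√120 = 1.1867 and 12/√22 = 2.5584.
SE(x̄₁ − x̄₂) = √(1.1867² + 2.5584²) = 2.8202 for independent samples with unequal variances.
With t* = 2.457, the margin is 2.457 × 2.8202 = 6.9292.
x̄₁ − x̄₂ = 86.3 − 56.7 = 29.6000; the interval is 29.6000 ± 6.9292 = (22.67, 36.53).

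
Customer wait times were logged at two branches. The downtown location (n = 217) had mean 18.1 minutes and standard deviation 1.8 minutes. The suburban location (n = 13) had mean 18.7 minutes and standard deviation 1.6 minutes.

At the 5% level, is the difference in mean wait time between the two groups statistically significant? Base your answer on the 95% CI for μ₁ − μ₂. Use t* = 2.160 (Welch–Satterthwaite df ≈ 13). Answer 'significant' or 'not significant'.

not significant

Standard errors of each mean: 1.8/√217 = 0.1222 and 1.6/√13 = 0.4438.
SE(x̄₁ − x̄₂) = √(0.1222² + 0.4438²) = 0.4603 for independent samples with unequal variances.
With t* = 2.160, the margin is 2.160 × 0.4603 = 0.9942.
x̄₁ − x̄₂ = 18.1 − 18.7 = -0.6000; the interval is -0.6000 ± 0.9942 = (-1.5942, 0.3942).
The interval (-1.5942, 0.3942) contains 0, so the difference is not significant.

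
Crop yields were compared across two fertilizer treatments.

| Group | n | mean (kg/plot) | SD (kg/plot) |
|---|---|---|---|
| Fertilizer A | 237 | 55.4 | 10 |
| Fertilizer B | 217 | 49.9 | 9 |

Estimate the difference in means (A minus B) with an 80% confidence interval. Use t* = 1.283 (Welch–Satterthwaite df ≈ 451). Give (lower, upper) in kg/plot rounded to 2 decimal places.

(4.36, 6.64)

Per-group SEs: s₁/√n₁ = 10/√237 = 0.6496, s₂/√n₂ = 9/√217 = 0.6110.
Unpooled SE of the difference: √(0.42198016 + 0.373321) = 0.8918.
Margin of error = t* · SE = 1.283 × 0.8918 = 1.1442.
x̄₁ − x̄₂ = 55.4 − 49.9 = 5.5000.
CI: 5.5000 ± 1.1442 = (4.36, 6.64).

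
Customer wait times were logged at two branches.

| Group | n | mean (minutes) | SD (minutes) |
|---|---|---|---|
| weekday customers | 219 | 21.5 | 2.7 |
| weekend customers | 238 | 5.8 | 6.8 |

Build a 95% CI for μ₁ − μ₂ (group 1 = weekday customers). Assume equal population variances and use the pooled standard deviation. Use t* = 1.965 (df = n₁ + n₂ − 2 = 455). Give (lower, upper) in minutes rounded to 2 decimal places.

(14.73, 16.67)

s_p = √[((n₁−1)s₁² + (n₂−1)s₂²)/(n₁+n₂−2)] = √[(218·2.7² + 237·6.8²)/455] = 5.2515.
SE = 5.2515·√(1/219 + 1/238) = 0.4917.
With t* = 1.965, margin = 1.965 × 0.4917 = 0.9662.
x̄₁ − x̄₂ = 21.5 − 5.8 = 15.7000; interval 15.7000 ± 0.9662 = (14.73, 16.67).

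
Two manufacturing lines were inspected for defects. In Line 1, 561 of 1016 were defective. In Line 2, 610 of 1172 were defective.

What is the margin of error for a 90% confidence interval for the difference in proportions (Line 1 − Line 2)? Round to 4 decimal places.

0.0351

p̂₁ = 561/1016 = 0.5522 and p̂₂ = 610/1172 = 0.5205.
SE₁ = √(p̂₁(1−p̂₁)/n₁) = √(0.5522·0.4478/1016) = 0.01560; SE₂ = √(0.5205·0.4795/1172) = 0.01459.
Independent samples: SE of the difference = √(SE₁² + SE₂²) = √(0.00024336 + 0.0002128681) = 0.02136.
z* for 90% confidence is 1.645, so the margin of error is 1.645 × 0.02136 = 0.03514.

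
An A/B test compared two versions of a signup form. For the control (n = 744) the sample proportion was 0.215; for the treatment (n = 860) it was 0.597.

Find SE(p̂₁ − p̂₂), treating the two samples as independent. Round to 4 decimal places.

0.0225

SE₁ = √(p̂₁(1−p̂₁)/n₁) = √(0.2150·0.7850/744) = 0.01506; SE₂ = √(0.5970·0.4030/860) = 0.01673.
Independent samples: SE of the difference = √(SE₁² + SE₂²) = √(0.0002268036 + 0.0002798929) = 0.02251.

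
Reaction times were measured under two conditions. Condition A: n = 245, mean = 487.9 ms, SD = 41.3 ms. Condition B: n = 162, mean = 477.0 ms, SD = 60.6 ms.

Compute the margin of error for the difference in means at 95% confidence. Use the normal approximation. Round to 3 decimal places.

Per-group SEs: s₁/√n₁ = 41.3/√245 = 2.6386, s₂/√n₂ = 60.6/√162 = 4.7612.
Unpooled SE of the difference: √(6.96220996 + 22.66902544) = 5.4435.
Margin of error = z* · SE = 1.960 × 5.4435 = 10.6693.

10.669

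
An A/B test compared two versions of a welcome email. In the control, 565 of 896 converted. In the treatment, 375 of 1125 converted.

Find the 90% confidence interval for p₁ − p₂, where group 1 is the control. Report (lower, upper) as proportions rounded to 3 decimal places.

p̂₁ = 565/896 = 0.6306 and p̂₂ = 375/1125 = 0.3333.
SE₁ = √(p̂₁(1−p̂₁)/n₁) = √(0.6306·0.3694/896) = 0.01612; SE₂ = √(0.3333·0.6667/1125) = 0.01405.
Independent samples: SE of the difference = √(SE₁² + SE₂²) = √(0.0002598544 + 0.0001974025) = 0.02138.
z* for 90% confidence is 1.645, so the margin of error is 1.645 × 0.02138 = 0.03517.
Point estimate p̂₁ − p̂₂ = 0.6306 − 0.3333 = 0.2973.
0.2973 ± 0.03517 → (0.262, 0.332).

(0.262, 0.332)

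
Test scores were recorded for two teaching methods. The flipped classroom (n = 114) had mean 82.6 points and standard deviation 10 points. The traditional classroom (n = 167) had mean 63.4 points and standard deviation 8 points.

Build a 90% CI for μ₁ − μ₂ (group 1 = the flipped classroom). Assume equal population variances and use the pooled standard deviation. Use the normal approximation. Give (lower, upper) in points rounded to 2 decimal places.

(17.43, 20.97)

s_p = √[((n₁−1)s₁² + (n₂−1)s₂²)/(n₁+n₂−2)] = √[(113·10² + 166·8²)/279] = 8.8646.
SE = 8.8646·√(1/114 + 1/167) = 1.0770.
With z* = 1.645, margin = 1.645 × 1.0770 = 1.7717.
x̄₁ − x̄₂ = 82.6 − 63.4 = 19.2000; interval 19.2000 ± 1.7717 = (17.43, 20.97).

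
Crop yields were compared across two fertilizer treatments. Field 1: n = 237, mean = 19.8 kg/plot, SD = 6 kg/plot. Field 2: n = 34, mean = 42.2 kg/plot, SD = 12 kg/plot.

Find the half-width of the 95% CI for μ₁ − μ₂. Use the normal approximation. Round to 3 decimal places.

SE₁ = s₁/√n₁ = 6/√237 = 0.3897; SE₂ = 12/√34 = 2.0580.
Independent samples, unequal variances: SE_diff = √(SE₁² + SE₂²) = √(0.15186609 + 4.235364) = 2.0946.
z* = 1.960, so margin of error = 1.960 × 2.0946 = 4.1054.

4.105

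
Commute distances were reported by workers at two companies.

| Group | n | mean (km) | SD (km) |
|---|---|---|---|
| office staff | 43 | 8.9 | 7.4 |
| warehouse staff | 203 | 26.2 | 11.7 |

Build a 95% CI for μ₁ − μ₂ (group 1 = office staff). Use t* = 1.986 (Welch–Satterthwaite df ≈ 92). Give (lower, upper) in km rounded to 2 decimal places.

(-20.07, -14.53)

Standard errors of each mean: 7.4/√43 = 1.1285 and 11.7/√203 = 0.8212.
SE(x̄₁ − x̄₂) = √(1.1285² + 0.8212²) = 1.3957 for independent samples with unequal variances.
With t* = 1.986, the margin is 1.986 × 1.3957 = 2.7719.
x̄₁ − x̄₂ = 8.9 − 26.2 = -17.3000; the interval is -17.3000 ± 2.7719 = (-20.07, -14.53).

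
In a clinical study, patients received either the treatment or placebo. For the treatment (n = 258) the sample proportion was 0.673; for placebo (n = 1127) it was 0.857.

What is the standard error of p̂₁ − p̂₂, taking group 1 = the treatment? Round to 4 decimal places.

0.0310

Each SE is √(p̂(1−p̂)/n): √(0.6730·0.3270/258) = 0.02921 and √(0.8570·0.1430/1127) = 0.01043.
SE(p̂₁ − p̂₂) = √(SE₁² + SE₂²) = √(0.0008532241 + 0.0001087849) = 0.03102, since the two samples are independent.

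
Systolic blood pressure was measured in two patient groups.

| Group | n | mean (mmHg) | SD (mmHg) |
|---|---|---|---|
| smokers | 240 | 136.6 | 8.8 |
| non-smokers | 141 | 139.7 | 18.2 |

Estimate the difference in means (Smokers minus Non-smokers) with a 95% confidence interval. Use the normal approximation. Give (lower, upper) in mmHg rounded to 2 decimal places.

(-6.30, 0.10)

Standard errors of each mean: 8.8/√240 = 0.5680 and 18.2/√141 = 1.5327.
SE(x̄₁ − x̄₂) = √(0.5680² + 1.5327²) = 1.6346 for independent samples with unequal variances.
With z* = 1.960, the margin is 1.960 × 1.6346 = 3.2038.
x̄₁ − x̄₂ = 136.6 − 139.7 = -3.1000; the interval is -3.1000 ± 3.2038 = (-6.30, 0.10).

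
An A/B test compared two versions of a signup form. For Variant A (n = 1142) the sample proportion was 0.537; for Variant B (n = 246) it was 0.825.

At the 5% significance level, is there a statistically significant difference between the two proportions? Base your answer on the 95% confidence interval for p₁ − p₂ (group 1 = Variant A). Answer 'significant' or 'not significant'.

significant

Each SE is √(p̂(1−p̂)/n): √(0.5370·0.4630/1142) = 0.01476 and √(0.8250·0.1750/246) = 0.02423.
SE(p̂₁ − p̂₂) = √(SE₁² + SE₂²) = √(0.0002178576 + 0.0005870929) = 0.02837, since the two samples are independent.
At 95% confidence z* = 1.960; margin = 1.960 × 0.02837 = 0.05561.
The difference is 0.5370 − 0.8250 = -0.2880, so the interval is -0.2880 ± 0.05561 = (-0.34361, -0.23239).
The interval (-0.34361, -0.23239) does not contain 0, so the difference is significant.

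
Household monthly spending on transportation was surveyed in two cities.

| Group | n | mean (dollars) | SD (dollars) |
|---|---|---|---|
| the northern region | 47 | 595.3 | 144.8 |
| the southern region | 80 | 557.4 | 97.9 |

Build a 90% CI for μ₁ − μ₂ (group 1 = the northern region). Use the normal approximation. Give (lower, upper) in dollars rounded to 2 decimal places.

(-1.23, 77.03)

Per-group SEs: s₁/√n₁ = 144.8/√47 = 21.1213, s₂/√n₂ = 97.9/√80 = 10.9456.
Unpooled SE of the difference: √(446.10931369 + 119.80615936) = 23.7890.
Margin of error = z* · SE = 1.645 × 23.7890 = 39.1329.
x̄₁ − x̄₂ = 595.3 − 557.4 = 37.9000.
CI: 37.9000 ± 39.1329 = (-1.23, 77.03).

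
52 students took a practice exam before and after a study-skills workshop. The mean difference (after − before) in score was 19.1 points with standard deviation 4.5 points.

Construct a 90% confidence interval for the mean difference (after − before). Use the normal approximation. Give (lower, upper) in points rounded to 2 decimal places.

(18.07, 20.13)

Paired design: SE = s_d/√n = 4.5/√52 = 0.6240.
z* = 1.645; margin of error = 1.645 × 0.6240 = 1.0265.
19.1 ± 1.0265 → (18.07, 20.13).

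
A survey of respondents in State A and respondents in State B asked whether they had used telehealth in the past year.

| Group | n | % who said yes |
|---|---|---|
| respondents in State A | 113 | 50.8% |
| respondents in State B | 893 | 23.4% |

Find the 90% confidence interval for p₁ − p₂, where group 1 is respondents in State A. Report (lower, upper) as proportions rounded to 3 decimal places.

(0.193, 0.355)

The two standard errors are √(0.5080×0.4920/113) = 0.04703 and √(0.2340×0.7660/893) = 0.01417.
Because the samples are independent, SE_diff = √(0.04703² + 0.01417²) = 0.04912.
Using z* = 1.645 for 90%, ME = 1.645 × 0.04912 = 0.08080.
p̂₁ − p̂₂ = 0.2740; interval 0.2740 ± 0.08080 gives (0.193, 0.355).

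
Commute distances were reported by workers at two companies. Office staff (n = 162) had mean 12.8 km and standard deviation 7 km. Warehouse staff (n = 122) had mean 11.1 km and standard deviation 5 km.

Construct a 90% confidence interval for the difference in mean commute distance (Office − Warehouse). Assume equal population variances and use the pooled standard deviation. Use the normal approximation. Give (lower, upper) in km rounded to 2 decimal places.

s_p = √[((n₁−1)s₁² + (n₂−1)s₂²)/(n₁+n₂−2)] = √[(161·7² + 121·5²)/282] = 6.2211.
SE = 6.2211·√(1/162 + 1/122) = 0.7457.
With z* = 1.645, margin = 1.645 × 0.7457 = 1.2267.
x̄₁ − x̄₂ = 12.8 − 11.1 = 1.7000; interval 1.7000 ± 1.2267 = (0.47, 2.93).

(0.47, 2.93)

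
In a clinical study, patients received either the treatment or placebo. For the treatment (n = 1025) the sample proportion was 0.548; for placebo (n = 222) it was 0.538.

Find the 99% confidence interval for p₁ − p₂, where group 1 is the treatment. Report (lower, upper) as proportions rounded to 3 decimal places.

SE₁ = √(p̂₁(1−p̂₁)/n₁) = √(0.5480·0.4520/1025) = 0.01555; SE₂ = √(0.5380·0.4620/222) = 0.03346.
Independent samples: SE of the difference = √(SE₁² + SE₂²) = √(0.0002418025 + 0.0011195716) = 0.03690.
z* for 99% confidence is 2.576, so the margin of error is 2.576 × 0.03690 = 0.09505.
Point estimate p̂₁ − p̂₂ = 0.5480 − 0.5380 = 0.0100.
0.0100 ± 0.09505 → (-0.085, 0.105).

(-0.085, 0.105)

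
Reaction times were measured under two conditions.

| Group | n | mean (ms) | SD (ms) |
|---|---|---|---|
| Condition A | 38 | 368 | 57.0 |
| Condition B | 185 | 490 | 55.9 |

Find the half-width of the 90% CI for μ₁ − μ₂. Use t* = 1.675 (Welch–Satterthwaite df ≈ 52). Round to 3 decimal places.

Per-group SEs: s₁/√n₁ = 57.0/√38 = 9.2466, s₂/√n₂ = 55.9/√185 = 4.1098.
Unpooled SE of the difference: √(85.49961156 + 16.89045604) = 10.1188.
Margin of error = t* · SE = 1.675 × 10.1188 = 16.9490.

16.949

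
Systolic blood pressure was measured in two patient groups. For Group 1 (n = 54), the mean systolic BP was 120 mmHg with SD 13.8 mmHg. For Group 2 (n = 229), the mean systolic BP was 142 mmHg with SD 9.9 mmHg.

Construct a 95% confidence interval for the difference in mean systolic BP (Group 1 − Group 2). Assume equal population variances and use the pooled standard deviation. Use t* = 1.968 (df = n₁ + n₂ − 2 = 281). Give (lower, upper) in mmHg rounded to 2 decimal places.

Pooled variance s_p² = [53·13.8² + 228·9.9²] / (54+229−2) = 115.4434, so s_p = 10.7445.
SE_diff = s_p·√(1/n₁ + 1/n₂) = 10.7445·√(1/54 + 1/229) = 1.6254.
t* = 1.968; margin = 1.968 × 1.6254 = 3.1988.
Difference = 120 − 142 = -22.0000.
-22.0000 ± 3.1988 → (-25.20, -18.80).

(-25.20, -18.80)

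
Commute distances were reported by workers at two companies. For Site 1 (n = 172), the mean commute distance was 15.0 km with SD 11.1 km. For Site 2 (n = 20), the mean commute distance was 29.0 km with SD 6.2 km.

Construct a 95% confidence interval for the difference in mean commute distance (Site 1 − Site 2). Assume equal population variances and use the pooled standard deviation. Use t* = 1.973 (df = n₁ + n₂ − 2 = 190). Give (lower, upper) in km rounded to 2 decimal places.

(-18.99, -9.01)

s_p = √[((n₁−1)s₁² + (n₂−1)s₂²)/(n₁+n₂−2)] = √[(171·11.1² + 19·6.2²)/190] = 10.7113.
SE = 10.7113·√(1/172 + 1/20) = 2.5305.
With t* = 1.973, margin = 1.973 × 2.5305 = 4.9927.
x̄₁ − x̄₂ = 15.0 − 29.0 = -14.0000; interval -14.0000 ± 4.9927 = (-18.99, -9.01).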